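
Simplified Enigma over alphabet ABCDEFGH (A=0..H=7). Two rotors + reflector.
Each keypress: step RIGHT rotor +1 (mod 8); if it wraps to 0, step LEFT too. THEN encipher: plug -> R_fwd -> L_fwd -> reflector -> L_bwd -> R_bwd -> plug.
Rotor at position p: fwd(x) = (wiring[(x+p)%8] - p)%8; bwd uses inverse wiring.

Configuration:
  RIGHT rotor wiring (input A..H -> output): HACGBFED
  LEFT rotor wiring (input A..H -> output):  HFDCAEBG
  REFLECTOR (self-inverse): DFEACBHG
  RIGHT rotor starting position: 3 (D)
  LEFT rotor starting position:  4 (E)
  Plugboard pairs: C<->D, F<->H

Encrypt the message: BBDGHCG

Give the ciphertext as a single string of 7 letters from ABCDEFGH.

Char 1 ('B'): step: R->4, L=4; B->plug->B->R->B->L->A->refl->D->L'->E->R'->F->plug->H
Char 2 ('B'): step: R->5, L=4; B->plug->B->R->H->L->G->refl->H->L'->G->R'->C->plug->D
Char 3 ('D'): step: R->6, L=4; D->plug->C->R->B->L->A->refl->D->L'->E->R'->E->plug->E
Char 4 ('G'): step: R->7, L=4; G->plug->G->R->G->L->H->refl->G->L'->H->R'->E->plug->E
Char 5 ('H'): step: R->0, L->5 (L advanced); H->plug->F->R->F->L->G->refl->H->L'->A->R'->B->plug->B
Char 6 ('C'): step: R->1, L=5; C->plug->D->R->A->L->H->refl->G->L'->F->R'->C->plug->D
Char 7 ('G'): step: R->2, L=5; G->plug->G->R->F->L->G->refl->H->L'->A->R'->A->plug->A

Answer: HDEEBDA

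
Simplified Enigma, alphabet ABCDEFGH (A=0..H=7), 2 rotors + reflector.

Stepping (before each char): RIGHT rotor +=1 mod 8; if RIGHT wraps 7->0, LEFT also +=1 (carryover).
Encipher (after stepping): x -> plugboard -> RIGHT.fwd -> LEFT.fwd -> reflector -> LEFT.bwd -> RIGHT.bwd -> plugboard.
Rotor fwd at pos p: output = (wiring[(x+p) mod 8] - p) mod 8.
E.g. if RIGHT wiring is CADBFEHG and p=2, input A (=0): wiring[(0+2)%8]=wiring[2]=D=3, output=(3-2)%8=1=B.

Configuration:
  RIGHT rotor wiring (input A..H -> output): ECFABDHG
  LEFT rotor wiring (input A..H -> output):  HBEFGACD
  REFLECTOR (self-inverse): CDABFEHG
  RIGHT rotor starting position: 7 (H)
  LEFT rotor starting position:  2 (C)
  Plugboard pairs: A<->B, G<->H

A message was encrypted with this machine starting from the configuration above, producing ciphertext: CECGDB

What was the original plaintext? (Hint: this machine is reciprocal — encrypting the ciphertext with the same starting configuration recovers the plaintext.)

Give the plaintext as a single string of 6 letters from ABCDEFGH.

Char 1 ('C'): step: R->0, L->3 (L advanced); C->plug->C->R->F->L->E->refl->F->L'->C->R'->B->plug->A
Char 2 ('E'): step: R->1, L=3; E->plug->E->R->C->L->F->refl->E->L'->F->R'->G->plug->H
Char 3 ('C'): step: R->2, L=3; C->plug->C->R->H->L->B->refl->D->L'->B->R'->D->plug->D
Char 4 ('G'): step: R->3, L=3; G->plug->H->R->C->L->F->refl->E->L'->F->R'->A->plug->B
Char 5 ('D'): step: R->4, L=3; D->plug->D->R->C->L->F->refl->E->L'->F->R'->A->plug->B
Char 6 ('B'): step: R->5, L=3; B->plug->A->R->G->L->G->refl->H->L'->D->R'->G->plug->H

Answer: AHDBBH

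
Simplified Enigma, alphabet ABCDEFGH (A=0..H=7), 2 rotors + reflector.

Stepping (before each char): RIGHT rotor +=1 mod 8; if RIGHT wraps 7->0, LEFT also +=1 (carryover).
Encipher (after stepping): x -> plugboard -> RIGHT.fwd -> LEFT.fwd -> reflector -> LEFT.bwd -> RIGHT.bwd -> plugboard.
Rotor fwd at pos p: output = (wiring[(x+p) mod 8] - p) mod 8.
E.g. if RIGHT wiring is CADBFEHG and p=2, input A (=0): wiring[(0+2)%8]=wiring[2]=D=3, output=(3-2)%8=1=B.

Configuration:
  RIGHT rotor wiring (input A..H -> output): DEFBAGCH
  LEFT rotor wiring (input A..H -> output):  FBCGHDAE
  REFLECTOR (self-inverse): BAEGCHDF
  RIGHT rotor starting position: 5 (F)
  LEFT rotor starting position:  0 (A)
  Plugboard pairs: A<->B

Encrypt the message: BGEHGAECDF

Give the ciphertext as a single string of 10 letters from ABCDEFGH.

Char 1 ('B'): step: R->6, L=0; B->plug->A->R->E->L->H->refl->F->L'->A->R'->H->plug->H
Char 2 ('G'): step: R->7, L=0; G->plug->G->R->H->L->E->refl->C->L'->C->R'->E->plug->E
Char 3 ('E'): step: R->0, L->1 (L advanced); E->plug->E->R->A->L->A->refl->B->L'->B->R'->D->plug->D
Char 4 ('H'): step: R->1, L=1; H->plug->H->R->C->L->F->refl->H->L'->F->R'->E->plug->E
Char 5 ('G'): step: R->2, L=1; G->plug->G->R->B->L->B->refl->A->L'->A->R'->E->plug->E
Char 6 ('A'): step: R->3, L=1; A->plug->B->R->F->L->H->refl->F->L'->C->R'->H->plug->H
Char 7 ('E'): step: R->4, L=1; E->plug->E->R->H->L->E->refl->C->L'->E->R'->A->plug->B
Char 8 ('C'): step: R->5, L=1; C->plug->C->R->C->L->F->refl->H->L'->F->R'->B->plug->A
Char 9 ('D'): step: R->6, L=1; D->plug->D->R->G->L->D->refl->G->L'->D->R'->F->plug->F
Char 10 ('F'): step: R->7, L=1; F->plug->F->R->B->L->B->refl->A->L'->A->R'->A->plug->B

Answer: HEDEEHBAFB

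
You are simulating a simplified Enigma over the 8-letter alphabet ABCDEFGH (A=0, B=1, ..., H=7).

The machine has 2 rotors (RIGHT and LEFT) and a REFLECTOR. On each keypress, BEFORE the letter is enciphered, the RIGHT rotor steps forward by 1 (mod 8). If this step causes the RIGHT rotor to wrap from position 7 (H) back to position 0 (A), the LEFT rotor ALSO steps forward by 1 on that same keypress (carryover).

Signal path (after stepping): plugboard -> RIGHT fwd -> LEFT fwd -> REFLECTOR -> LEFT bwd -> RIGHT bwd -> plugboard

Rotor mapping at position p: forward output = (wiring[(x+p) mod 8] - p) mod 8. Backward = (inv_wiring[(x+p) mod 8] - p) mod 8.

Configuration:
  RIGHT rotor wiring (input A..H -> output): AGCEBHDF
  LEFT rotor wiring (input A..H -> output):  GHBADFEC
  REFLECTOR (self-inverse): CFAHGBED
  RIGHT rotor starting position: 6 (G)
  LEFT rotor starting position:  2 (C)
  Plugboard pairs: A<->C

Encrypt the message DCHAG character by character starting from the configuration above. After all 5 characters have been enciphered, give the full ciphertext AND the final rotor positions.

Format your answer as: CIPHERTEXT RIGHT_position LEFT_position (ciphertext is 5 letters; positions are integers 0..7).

Char 1 ('D'): step: R->7, L=2; D->plug->D->R->D->L->D->refl->H->L'->A->R'->G->plug->G
Char 2 ('C'): step: R->0, L->3 (L advanced); C->plug->A->R->A->L->F->refl->B->L'->D->R'->G->plug->G
Char 3 ('H'): step: R->1, L=3; H->plug->H->R->H->L->G->refl->E->L'->G->R'->E->plug->E
Char 4 ('A'): step: R->2, L=3; A->plug->C->R->H->L->G->refl->E->L'->G->R'->G->plug->G
Char 5 ('G'): step: R->3, L=3; G->plug->G->R->D->L->B->refl->F->L'->A->R'->D->plug->D
Final: ciphertext=GGEGD, RIGHT=3, LEFT=3

Answer: GGEGD 3 3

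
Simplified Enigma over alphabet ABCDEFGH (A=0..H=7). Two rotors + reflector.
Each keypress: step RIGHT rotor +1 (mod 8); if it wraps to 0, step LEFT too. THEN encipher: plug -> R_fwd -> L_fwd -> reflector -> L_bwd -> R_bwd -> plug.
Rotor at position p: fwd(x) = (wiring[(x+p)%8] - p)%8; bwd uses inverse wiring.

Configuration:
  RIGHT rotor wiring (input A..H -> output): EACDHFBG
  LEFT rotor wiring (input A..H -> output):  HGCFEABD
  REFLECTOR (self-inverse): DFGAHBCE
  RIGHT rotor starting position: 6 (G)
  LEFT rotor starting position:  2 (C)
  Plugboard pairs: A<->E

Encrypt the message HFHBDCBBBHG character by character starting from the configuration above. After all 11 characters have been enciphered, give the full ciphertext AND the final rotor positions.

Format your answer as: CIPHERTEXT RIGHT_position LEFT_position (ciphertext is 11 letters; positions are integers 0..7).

Answer: DAFGBHGEEFD 1 4

Derivation:
Char 1 ('H'): step: R->7, L=2; H->plug->H->R->C->L->C->refl->G->L'->D->R'->D->plug->D
Char 2 ('F'): step: R->0, L->3 (L advanced); F->plug->F->R->F->L->E->refl->H->L'->H->R'->E->plug->A
Char 3 ('H'): step: R->1, L=3; H->plug->H->R->D->L->G->refl->C->L'->A->R'->F->plug->F
Char 4 ('B'): step: R->2, L=3; B->plug->B->R->B->L->B->refl->F->L'->C->R'->G->plug->G
Char 5 ('D'): step: R->3, L=3; D->plug->D->R->G->L->D->refl->A->L'->E->R'->B->plug->B
Char 6 ('C'): step: R->4, L=3; C->plug->C->R->F->L->E->refl->H->L'->H->R'->H->plug->H
Char 7 ('B'): step: R->5, L=3; B->plug->B->R->E->L->A->refl->D->L'->G->R'->G->plug->G
Char 8 ('B'): step: R->6, L=3; B->plug->B->R->A->L->C->refl->G->L'->D->R'->A->plug->E
Char 9 ('B'): step: R->7, L=3; B->plug->B->R->F->L->E->refl->H->L'->H->R'->A->plug->E
Char 10 ('H'): step: R->0, L->4 (L advanced); H->plug->H->R->G->L->G->refl->C->L'->F->R'->F->plug->F
Char 11 ('G'): step: R->1, L=4; G->plug->G->R->F->L->C->refl->G->L'->G->R'->D->plug->D
Final: ciphertext=DAFGBHGEEFD, RIGHT=1, LEFT=4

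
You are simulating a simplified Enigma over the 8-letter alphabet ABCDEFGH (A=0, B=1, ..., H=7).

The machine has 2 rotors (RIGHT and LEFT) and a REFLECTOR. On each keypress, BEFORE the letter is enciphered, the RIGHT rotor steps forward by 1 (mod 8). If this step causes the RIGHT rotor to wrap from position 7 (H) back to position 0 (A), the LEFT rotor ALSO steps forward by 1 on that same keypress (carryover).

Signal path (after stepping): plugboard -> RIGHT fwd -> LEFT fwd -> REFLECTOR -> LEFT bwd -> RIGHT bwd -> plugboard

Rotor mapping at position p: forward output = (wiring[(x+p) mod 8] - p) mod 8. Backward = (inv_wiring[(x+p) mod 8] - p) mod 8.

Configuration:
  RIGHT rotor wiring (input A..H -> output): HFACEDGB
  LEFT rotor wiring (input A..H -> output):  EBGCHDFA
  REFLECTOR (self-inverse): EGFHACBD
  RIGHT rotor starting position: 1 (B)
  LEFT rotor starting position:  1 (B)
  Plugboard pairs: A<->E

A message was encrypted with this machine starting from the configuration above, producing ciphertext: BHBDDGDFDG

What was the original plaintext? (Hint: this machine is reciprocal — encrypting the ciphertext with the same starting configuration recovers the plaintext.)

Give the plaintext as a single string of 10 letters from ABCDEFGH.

Char 1 ('B'): step: R->2, L=1; B->plug->B->R->A->L->A->refl->E->L'->F->R'->G->plug->G
Char 2 ('H'): step: R->3, L=1; H->plug->H->R->F->L->E->refl->A->L'->A->R'->C->plug->C
Char 3 ('B'): step: R->4, L=1; B->plug->B->R->H->L->D->refl->H->L'->G->R'->H->plug->H
Char 4 ('D'): step: R->5, L=1; D->plug->D->R->C->L->B->refl->G->L'->D->R'->F->plug->F
Char 5 ('D'): step: R->6, L=1; D->plug->D->R->H->L->D->refl->H->L'->G->R'->G->plug->G
Char 6 ('G'): step: R->7, L=1; G->plug->G->R->E->L->C->refl->F->L'->B->R'->D->plug->D
Char 7 ('D'): step: R->0, L->2 (L advanced); D->plug->D->R->C->L->F->refl->C->L'->G->R'->G->plug->G
Char 8 ('F'): step: R->1, L=2; F->plug->F->R->F->L->G->refl->B->L'->D->R'->D->plug->D
Char 9 ('D'): step: R->2, L=2; D->plug->D->R->B->L->A->refl->E->L'->A->R'->B->plug->B
Char 10 ('G'): step: R->3, L=2; G->plug->G->R->C->L->F->refl->C->L'->G->R'->E->plug->A

Answer: GCHFGDGDBA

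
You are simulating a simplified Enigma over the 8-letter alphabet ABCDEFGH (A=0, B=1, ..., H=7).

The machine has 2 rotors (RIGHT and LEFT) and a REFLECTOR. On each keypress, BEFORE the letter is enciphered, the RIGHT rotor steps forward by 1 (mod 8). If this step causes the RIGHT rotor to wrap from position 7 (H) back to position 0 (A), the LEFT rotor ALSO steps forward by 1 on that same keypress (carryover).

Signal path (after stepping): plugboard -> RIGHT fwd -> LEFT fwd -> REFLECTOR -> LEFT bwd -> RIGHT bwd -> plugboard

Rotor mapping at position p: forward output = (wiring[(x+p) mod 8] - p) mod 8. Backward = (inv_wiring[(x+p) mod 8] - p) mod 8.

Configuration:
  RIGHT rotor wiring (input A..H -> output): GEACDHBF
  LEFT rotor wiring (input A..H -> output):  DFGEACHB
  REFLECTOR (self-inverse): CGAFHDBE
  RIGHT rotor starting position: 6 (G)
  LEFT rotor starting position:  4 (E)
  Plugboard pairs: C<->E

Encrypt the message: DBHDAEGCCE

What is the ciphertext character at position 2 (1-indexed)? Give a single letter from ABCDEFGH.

Char 1 ('D'): step: R->7, L=4; D->plug->D->R->B->L->G->refl->B->L'->F->R'->C->plug->E
Char 2 ('B'): step: R->0, L->5 (L advanced); B->plug->B->R->E->L->A->refl->C->L'->B->R'->G->plug->G

G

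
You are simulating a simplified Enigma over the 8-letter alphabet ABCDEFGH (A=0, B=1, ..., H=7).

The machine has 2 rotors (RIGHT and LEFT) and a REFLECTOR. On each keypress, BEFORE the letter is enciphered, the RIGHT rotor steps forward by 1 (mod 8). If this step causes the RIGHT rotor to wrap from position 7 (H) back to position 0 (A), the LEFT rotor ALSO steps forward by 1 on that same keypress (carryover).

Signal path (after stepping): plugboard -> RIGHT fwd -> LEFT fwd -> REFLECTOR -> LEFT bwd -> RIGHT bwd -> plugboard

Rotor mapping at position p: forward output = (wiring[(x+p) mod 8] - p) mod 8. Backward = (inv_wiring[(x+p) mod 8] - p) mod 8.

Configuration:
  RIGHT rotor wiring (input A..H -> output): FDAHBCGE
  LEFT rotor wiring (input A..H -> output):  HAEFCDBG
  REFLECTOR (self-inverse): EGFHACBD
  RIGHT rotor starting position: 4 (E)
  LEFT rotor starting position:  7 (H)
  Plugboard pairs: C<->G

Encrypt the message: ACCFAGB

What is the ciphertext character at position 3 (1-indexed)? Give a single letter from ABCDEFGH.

Char 1 ('A'): step: R->5, L=7; A->plug->A->R->F->L->D->refl->H->L'->A->R'->D->plug->D
Char 2 ('C'): step: R->6, L=7; C->plug->G->R->D->L->F->refl->C->L'->H->R'->C->plug->G
Char 3 ('C'): step: R->7, L=7; C->plug->G->R->D->L->F->refl->C->L'->H->R'->H->plug->H

H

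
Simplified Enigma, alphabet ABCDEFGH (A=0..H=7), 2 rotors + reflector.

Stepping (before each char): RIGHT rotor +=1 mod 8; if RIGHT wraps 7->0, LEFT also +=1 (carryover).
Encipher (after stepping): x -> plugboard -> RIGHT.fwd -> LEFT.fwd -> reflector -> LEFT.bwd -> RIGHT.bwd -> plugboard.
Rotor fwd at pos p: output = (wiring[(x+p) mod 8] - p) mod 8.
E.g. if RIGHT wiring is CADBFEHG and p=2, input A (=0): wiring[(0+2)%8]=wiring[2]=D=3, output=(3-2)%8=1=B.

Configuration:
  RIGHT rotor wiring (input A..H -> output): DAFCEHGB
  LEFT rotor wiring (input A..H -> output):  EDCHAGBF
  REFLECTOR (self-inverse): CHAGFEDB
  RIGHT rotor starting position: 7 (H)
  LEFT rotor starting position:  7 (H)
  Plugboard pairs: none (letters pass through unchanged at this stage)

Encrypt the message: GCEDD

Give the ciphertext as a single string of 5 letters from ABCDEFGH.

Answer: AFCEG

Derivation:
Char 1 ('G'): step: R->0, L->0 (L advanced); G->plug->G->R->G->L->B->refl->H->L'->D->R'->A->plug->A
Char 2 ('C'): step: R->1, L=0; C->plug->C->R->B->L->D->refl->G->L'->F->R'->F->plug->F
Char 3 ('E'): step: R->2, L=0; E->plug->E->R->E->L->A->refl->C->L'->C->R'->C->plug->C
Char 4 ('D'): step: R->3, L=0; D->plug->D->R->D->L->H->refl->B->L'->G->R'->E->plug->E
Char 5 ('D'): step: R->4, L=0; D->plug->D->R->F->L->G->refl->D->L'->B->R'->G->plug->G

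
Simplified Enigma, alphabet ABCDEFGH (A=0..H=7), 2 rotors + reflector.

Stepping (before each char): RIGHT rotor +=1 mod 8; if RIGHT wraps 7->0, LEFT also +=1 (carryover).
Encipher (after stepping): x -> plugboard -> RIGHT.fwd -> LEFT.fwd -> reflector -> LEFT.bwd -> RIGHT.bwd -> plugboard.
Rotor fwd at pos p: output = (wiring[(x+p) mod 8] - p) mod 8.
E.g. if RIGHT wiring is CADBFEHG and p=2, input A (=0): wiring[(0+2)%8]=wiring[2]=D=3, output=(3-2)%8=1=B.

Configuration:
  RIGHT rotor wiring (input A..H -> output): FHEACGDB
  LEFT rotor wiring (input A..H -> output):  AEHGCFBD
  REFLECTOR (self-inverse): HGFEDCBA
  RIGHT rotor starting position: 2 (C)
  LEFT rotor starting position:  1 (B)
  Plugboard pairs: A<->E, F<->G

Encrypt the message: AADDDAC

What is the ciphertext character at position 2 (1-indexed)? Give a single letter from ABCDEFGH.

Char 1 ('A'): step: R->3, L=1; A->plug->E->R->G->L->C->refl->F->L'->C->R'->F->plug->G
Char 2 ('A'): step: R->4, L=1; A->plug->E->R->B->L->G->refl->B->L'->D->R'->F->plug->G

G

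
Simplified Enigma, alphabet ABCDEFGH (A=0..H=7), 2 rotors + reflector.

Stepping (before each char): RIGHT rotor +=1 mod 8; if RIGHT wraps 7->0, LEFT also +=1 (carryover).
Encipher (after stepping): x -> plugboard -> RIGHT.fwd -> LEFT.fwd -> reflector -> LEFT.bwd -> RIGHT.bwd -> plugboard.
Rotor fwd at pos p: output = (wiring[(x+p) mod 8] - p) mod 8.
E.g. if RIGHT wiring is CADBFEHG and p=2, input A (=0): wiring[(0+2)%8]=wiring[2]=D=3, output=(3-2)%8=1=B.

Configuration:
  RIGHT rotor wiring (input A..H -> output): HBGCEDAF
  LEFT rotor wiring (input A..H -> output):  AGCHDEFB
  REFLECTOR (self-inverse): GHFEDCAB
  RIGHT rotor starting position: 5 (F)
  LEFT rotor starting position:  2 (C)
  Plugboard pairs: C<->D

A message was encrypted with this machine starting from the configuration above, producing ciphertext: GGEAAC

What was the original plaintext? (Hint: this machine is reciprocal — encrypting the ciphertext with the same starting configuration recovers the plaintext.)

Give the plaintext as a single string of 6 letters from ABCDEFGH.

Char 1 ('G'): step: R->6, L=2; G->plug->G->R->G->L->G->refl->A->L'->A->R'->E->plug->E
Char 2 ('G'): step: R->7, L=2; G->plug->G->R->E->L->D->refl->E->L'->H->R'->D->plug->C
Char 3 ('E'): step: R->0, L->3 (L advanced); E->plug->E->R->E->L->G->refl->A->L'->B->R'->B->plug->B
Char 4 ('A'): step: R->1, L=3; A->plug->A->R->A->L->E->refl->D->L'->G->R'->H->plug->H
Char 5 ('A'): step: R->2, L=3; A->plug->A->R->E->L->G->refl->A->L'->B->R'->D->plug->C
Char 6 ('C'): step: R->3, L=3; C->plug->D->R->F->L->F->refl->C->L'->D->R'->H->plug->H

Answer: ECBHCH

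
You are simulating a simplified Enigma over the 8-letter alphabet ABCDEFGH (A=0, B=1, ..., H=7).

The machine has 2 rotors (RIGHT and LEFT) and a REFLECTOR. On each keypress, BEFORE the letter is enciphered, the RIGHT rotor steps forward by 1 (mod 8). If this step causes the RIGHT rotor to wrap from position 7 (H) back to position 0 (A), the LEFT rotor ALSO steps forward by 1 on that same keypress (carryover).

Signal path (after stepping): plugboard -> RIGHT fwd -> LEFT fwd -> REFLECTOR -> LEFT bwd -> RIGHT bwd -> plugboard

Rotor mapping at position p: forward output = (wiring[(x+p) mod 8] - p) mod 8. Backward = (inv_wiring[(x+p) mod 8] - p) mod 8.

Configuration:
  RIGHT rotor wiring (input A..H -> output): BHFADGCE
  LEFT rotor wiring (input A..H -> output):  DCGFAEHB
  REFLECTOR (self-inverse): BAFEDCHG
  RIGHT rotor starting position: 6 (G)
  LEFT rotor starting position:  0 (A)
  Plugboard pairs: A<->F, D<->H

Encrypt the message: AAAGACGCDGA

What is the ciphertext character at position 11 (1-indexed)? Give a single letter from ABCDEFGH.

Char 1 ('A'): step: R->7, L=0; A->plug->F->R->E->L->A->refl->B->L'->H->R'->G->plug->G
Char 2 ('A'): step: R->0, L->1 (L advanced); A->plug->F->R->G->L->A->refl->B->L'->A->R'->D->plug->H
Char 3 ('A'): step: R->1, L=1; A->plug->F->R->B->L->F->refl->C->L'->H->R'->C->plug->C
Char 4 ('G'): step: R->2, L=1; G->plug->G->R->H->L->C->refl->F->L'->B->R'->C->plug->C
Char 5 ('A'): step: R->3, L=1; A->plug->F->R->G->L->A->refl->B->L'->A->R'->B->plug->B
Char 6 ('C'): step: R->4, L=1; C->plug->C->R->G->L->A->refl->B->L'->A->R'->D->plug->H
Char 7 ('G'): step: R->5, L=1; G->plug->G->R->D->L->H->refl->G->L'->F->R'->B->plug->B
Char 8 ('C'): step: R->6, L=1; C->plug->C->R->D->L->H->refl->G->L'->F->R'->G->plug->G
Char 9 ('D'): step: R->7, L=1; D->plug->H->R->D->L->H->refl->G->L'->F->R'->A->plug->F
Char 10 ('G'): step: R->0, L->2 (L advanced); G->plug->G->R->C->L->G->refl->H->L'->F->R'->C->plug->C
Char 11 ('A'): step: R->1, L=2; A->plug->F->R->B->L->D->refl->E->L'->A->R'->H->plug->D

D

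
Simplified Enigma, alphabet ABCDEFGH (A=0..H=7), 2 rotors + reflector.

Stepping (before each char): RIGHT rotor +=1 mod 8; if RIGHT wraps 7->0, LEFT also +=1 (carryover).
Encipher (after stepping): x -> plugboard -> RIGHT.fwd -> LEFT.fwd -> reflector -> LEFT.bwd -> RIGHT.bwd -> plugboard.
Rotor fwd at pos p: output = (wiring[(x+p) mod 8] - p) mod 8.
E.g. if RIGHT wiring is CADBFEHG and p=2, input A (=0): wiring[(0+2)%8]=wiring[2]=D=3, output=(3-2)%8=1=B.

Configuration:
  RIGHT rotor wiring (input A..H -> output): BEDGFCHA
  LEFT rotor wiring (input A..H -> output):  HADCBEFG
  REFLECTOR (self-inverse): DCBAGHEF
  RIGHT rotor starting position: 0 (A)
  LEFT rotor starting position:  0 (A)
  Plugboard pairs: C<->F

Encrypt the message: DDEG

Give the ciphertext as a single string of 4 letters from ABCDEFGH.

Char 1 ('D'): step: R->1, L=0; D->plug->D->R->E->L->B->refl->C->L'->D->R'->A->plug->A
Char 2 ('D'): step: R->2, L=0; D->plug->D->R->A->L->H->refl->F->L'->G->R'->F->plug->C
Char 3 ('E'): step: R->3, L=0; E->plug->E->R->F->L->E->refl->G->L'->H->R'->C->plug->F
Char 4 ('G'): step: R->4, L=0; G->plug->G->R->H->L->G->refl->E->L'->F->R'->E->plug->E

Answer: ACFE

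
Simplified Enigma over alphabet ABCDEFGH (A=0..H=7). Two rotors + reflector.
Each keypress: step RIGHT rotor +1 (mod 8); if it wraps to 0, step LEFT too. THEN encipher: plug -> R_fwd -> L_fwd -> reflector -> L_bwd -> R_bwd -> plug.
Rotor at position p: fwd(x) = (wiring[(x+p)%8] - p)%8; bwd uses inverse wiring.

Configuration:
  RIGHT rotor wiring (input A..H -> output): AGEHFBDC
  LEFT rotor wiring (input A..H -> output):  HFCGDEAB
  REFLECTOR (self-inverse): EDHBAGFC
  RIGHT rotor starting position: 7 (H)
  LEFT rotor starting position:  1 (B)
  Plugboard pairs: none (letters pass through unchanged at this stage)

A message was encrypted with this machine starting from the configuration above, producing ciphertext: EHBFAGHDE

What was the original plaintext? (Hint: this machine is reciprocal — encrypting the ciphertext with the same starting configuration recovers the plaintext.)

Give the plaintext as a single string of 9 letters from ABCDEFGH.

Char 1 ('E'): step: R->0, L->2 (L advanced); E->plug->E->R->F->L->H->refl->C->L'->D->R'->G->plug->G
Char 2 ('H'): step: R->1, L=2; H->plug->H->R->H->L->D->refl->B->L'->C->R'->F->plug->F
Char 3 ('B'): step: R->2, L=2; B->plug->B->R->F->L->H->refl->C->L'->D->R'->C->plug->C
Char 4 ('F'): step: R->3, L=2; F->plug->F->R->F->L->H->refl->C->L'->D->R'->G->plug->G
Char 5 ('A'): step: R->4, L=2; A->plug->A->R->B->L->E->refl->A->L'->A->R'->G->plug->G
Char 6 ('G'): step: R->5, L=2; G->plug->G->R->C->L->B->refl->D->L'->H->R'->F->plug->F
Char 7 ('H'): step: R->6, L=2; H->plug->H->R->D->L->C->refl->H->L'->F->R'->A->plug->A
Char 8 ('D'): step: R->7, L=2; D->plug->D->R->F->L->H->refl->C->L'->D->R'->A->plug->A
Char 9 ('E'): step: R->0, L->3 (L advanced); E->plug->E->R->F->L->E->refl->A->L'->B->R'->F->plug->F

Answer: GFCGGFAAF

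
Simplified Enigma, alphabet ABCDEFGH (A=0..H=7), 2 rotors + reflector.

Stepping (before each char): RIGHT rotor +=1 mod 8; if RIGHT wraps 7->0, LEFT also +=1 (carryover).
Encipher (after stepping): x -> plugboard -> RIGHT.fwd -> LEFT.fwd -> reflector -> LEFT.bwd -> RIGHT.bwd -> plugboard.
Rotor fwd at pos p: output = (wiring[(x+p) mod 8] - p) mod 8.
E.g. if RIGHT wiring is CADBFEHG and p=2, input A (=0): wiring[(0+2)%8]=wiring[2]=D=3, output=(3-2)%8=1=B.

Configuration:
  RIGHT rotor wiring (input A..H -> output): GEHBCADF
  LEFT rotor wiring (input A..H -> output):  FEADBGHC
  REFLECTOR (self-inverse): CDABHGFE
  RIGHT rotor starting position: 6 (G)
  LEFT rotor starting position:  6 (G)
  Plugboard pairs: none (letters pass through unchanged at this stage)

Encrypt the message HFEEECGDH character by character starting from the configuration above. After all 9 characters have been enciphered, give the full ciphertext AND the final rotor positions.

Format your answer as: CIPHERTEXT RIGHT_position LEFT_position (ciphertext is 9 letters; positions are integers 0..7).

Char 1 ('H'): step: R->7, L=6; H->plug->H->R->E->L->C->refl->A->L'->H->R'->B->plug->B
Char 2 ('F'): step: R->0, L->7 (L advanced); F->plug->F->R->A->L->D->refl->B->L'->D->R'->G->plug->G
Char 3 ('E'): step: R->1, L=7; E->plug->E->R->H->L->A->refl->C->L'->F->R'->H->plug->H
Char 4 ('E'): step: R->2, L=7; E->plug->E->R->B->L->G->refl->F->L'->C->R'->H->plug->H
Char 5 ('E'): step: R->3, L=7; E->plug->E->R->C->L->F->refl->G->L'->B->R'->G->plug->G
Char 6 ('C'): step: R->4, L=7; C->plug->C->R->H->L->A->refl->C->L'->F->R'->H->plug->H
Char 7 ('G'): step: R->5, L=7; G->plug->G->R->E->L->E->refl->H->L'->G->R'->B->plug->B
Char 8 ('D'): step: R->6, L=7; D->plug->D->R->G->L->H->refl->E->L'->E->R'->G->plug->G
Char 9 ('H'): step: R->7, L=7; H->plug->H->R->E->L->E->refl->H->L'->G->R'->A->plug->A
Final: ciphertext=BGHHGHBGA, RIGHT=7, LEFT=7

Answer: BGHHGHBGA 7 7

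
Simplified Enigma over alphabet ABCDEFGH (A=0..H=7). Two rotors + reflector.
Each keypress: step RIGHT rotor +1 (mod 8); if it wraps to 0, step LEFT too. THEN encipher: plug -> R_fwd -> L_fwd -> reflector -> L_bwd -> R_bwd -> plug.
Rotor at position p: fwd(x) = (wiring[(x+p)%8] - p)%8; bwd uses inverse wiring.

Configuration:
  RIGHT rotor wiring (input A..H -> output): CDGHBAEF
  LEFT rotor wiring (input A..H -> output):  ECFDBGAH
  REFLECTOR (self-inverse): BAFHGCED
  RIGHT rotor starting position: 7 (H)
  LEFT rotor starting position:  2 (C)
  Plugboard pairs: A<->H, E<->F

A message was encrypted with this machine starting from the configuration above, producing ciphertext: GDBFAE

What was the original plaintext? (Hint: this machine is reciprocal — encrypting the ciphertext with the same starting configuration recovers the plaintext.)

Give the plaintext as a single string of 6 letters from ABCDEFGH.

Answer: FBGBEA

Derivation:
Char 1 ('G'): step: R->0, L->3 (L advanced); G->plug->G->R->E->L->E->refl->G->L'->B->R'->E->plug->F
Char 2 ('D'): step: R->1, L=3; D->plug->D->R->A->L->A->refl->B->L'->F->R'->B->plug->B
Char 3 ('B'): step: R->2, L=3; B->plug->B->R->F->L->B->refl->A->L'->A->R'->G->plug->G
Char 4 ('F'): step: R->3, L=3; F->plug->E->R->C->L->D->refl->H->L'->G->R'->B->plug->B
Char 5 ('A'): step: R->4, L=3; A->plug->H->R->D->L->F->refl->C->L'->H->R'->F->plug->E
Char 6 ('E'): step: R->5, L=3; E->plug->F->R->B->L->G->refl->E->L'->E->R'->H->plug->A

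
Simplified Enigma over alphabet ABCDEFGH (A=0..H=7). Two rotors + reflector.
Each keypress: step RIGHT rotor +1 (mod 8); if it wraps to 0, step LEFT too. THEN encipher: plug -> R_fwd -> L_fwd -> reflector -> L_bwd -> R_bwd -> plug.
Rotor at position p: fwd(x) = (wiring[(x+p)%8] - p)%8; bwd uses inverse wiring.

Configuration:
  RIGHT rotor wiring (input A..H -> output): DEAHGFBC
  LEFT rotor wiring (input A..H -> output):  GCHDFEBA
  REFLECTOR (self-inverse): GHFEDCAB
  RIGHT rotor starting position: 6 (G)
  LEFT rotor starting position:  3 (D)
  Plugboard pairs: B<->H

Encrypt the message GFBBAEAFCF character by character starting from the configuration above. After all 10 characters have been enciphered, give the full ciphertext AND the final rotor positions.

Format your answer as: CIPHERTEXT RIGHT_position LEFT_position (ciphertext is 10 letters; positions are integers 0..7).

Answer: BGECCFECDH 0 5

Derivation:
Char 1 ('G'): step: R->7, L=3; G->plug->G->R->G->L->H->refl->B->L'->C->R'->H->plug->B
Char 2 ('F'): step: R->0, L->4 (L advanced); F->plug->F->R->F->L->G->refl->A->L'->B->R'->G->plug->G
Char 3 ('B'): step: R->1, L=4; B->plug->H->R->C->L->F->refl->C->L'->E->R'->E->plug->E
Char 4 ('B'): step: R->2, L=4; B->plug->H->R->C->L->F->refl->C->L'->E->R'->C->plug->C
Char 5 ('A'): step: R->3, L=4; A->plug->A->R->E->L->C->refl->F->L'->C->R'->C->plug->C
Char 6 ('E'): step: R->4, L=4; E->plug->E->R->H->L->H->refl->B->L'->A->R'->F->plug->F
Char 7 ('A'): step: R->5, L=4; A->plug->A->R->A->L->B->refl->H->L'->H->R'->E->plug->E
Char 8 ('F'): step: R->6, L=4; F->plug->F->R->B->L->A->refl->G->L'->F->R'->C->plug->C
Char 9 ('C'): step: R->7, L=4; C->plug->C->R->F->L->G->refl->A->L'->B->R'->D->plug->D
Char 10 ('F'): step: R->0, L->5 (L advanced); F->plug->F->R->F->L->C->refl->F->L'->E->R'->B->plug->H
Final: ciphertext=BGECCFECDH, RIGHT=0, LEFT=5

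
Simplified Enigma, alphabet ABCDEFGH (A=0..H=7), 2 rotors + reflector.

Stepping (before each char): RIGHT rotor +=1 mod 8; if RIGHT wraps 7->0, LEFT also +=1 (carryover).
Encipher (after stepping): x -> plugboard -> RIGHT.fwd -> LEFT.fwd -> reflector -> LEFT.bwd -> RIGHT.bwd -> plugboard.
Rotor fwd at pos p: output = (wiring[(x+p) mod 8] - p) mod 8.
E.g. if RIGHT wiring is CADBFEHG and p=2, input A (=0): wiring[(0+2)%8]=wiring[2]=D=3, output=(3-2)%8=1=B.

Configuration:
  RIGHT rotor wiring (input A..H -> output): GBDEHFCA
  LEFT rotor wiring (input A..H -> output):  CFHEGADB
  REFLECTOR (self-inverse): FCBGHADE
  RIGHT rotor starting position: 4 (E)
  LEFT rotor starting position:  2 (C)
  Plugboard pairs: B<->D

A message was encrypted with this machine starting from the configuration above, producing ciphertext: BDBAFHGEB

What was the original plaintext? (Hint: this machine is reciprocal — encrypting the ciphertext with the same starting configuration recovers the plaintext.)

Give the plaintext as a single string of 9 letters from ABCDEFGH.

Answer: EEAHECHAE

Derivation:
Char 1 ('B'): step: R->5, L=2; B->plug->D->R->B->L->C->refl->B->L'->E->R'->E->plug->E
Char 2 ('D'): step: R->6, L=2; D->plug->B->R->C->L->E->refl->H->L'->F->R'->E->plug->E
Char 3 ('B'): step: R->7, L=2; B->plug->D->R->E->L->B->refl->C->L'->B->R'->A->plug->A
Char 4 ('A'): step: R->0, L->3 (L advanced); A->plug->A->R->G->L->C->refl->B->L'->A->R'->H->plug->H
Char 5 ('F'): step: R->1, L=3; F->plug->F->R->B->L->D->refl->G->L'->E->R'->E->plug->E
Char 6 ('H'): step: R->2, L=3; H->plug->H->R->H->L->E->refl->H->L'->F->R'->C->plug->C
Char 7 ('G'): step: R->3, L=3; G->plug->G->R->G->L->C->refl->B->L'->A->R'->H->plug->H
Char 8 ('E'): step: R->4, L=3; E->plug->E->R->C->L->F->refl->A->L'->D->R'->A->plug->A
Char 9 ('B'): step: R->5, L=3; B->plug->D->R->B->L->D->refl->G->L'->E->R'->E->plug->E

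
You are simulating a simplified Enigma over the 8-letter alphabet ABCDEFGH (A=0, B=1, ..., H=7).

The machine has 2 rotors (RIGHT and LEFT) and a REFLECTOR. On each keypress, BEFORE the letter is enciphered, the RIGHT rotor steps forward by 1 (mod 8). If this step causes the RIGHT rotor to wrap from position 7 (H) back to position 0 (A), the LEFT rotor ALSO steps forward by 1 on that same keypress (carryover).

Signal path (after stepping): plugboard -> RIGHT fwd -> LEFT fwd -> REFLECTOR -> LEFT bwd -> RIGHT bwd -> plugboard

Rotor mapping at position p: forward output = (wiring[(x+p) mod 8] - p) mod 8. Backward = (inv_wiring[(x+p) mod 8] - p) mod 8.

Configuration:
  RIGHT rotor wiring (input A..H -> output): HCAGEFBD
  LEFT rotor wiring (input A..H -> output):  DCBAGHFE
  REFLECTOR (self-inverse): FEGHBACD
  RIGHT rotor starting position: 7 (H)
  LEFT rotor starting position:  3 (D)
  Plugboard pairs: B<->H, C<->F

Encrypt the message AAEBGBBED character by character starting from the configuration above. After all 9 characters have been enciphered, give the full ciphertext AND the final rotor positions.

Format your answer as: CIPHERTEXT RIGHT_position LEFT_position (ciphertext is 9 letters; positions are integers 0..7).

Answer: HEFEHDEBH 0 5

Derivation:
Char 1 ('A'): step: R->0, L->4 (L advanced); A->plug->A->R->H->L->E->refl->B->L'->C->R'->B->plug->H
Char 2 ('A'): step: R->1, L=4; A->plug->A->R->B->L->D->refl->H->L'->E->R'->E->plug->E
Char 3 ('E'): step: R->2, L=4; E->plug->E->R->H->L->E->refl->B->L'->C->R'->C->plug->F
Char 4 ('B'): step: R->3, L=4; B->plug->H->R->F->L->G->refl->C->L'->A->R'->E->plug->E
Char 5 ('G'): step: R->4, L=4; G->plug->G->R->E->L->H->refl->D->L'->B->R'->B->plug->H
Char 6 ('B'): step: R->5, L=4; B->plug->H->R->H->L->E->refl->B->L'->C->R'->D->plug->D
Char 7 ('B'): step: R->6, L=4; B->plug->H->R->H->L->E->refl->B->L'->C->R'->E->plug->E
Char 8 ('E'): step: R->7, L=4; E->plug->E->R->H->L->E->refl->B->L'->C->R'->H->plug->B
Char 9 ('D'): step: R->0, L->5 (L advanced); D->plug->D->R->G->L->D->refl->H->L'->C->R'->B->plug->H
Final: ciphertext=HEFEHDEBH, RIGHT=0, LEFT=5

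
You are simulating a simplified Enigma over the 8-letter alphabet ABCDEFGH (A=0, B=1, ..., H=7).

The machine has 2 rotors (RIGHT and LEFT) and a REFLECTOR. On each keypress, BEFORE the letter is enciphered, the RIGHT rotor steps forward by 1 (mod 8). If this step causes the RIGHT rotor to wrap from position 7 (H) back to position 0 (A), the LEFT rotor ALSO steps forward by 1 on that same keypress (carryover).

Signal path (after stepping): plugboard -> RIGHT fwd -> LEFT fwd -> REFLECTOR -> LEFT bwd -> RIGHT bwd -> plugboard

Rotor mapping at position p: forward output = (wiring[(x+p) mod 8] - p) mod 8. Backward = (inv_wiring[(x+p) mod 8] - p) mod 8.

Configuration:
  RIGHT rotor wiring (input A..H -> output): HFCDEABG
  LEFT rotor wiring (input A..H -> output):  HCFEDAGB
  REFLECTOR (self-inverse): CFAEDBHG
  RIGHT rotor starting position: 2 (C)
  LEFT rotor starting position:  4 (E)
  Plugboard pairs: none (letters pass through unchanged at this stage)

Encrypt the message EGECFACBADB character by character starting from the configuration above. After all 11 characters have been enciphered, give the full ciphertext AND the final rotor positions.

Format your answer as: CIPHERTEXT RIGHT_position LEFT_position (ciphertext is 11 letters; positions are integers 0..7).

Char 1 ('E'): step: R->3, L=4; E->plug->E->R->D->L->F->refl->B->L'->G->R'->D->plug->D
Char 2 ('G'): step: R->4, L=4; G->plug->G->R->G->L->B->refl->F->L'->D->R'->E->plug->E
Char 3 ('E'): step: R->5, L=4; E->plug->E->R->A->L->H->refl->G->L'->F->R'->F->plug->F
Char 4 ('C'): step: R->6, L=4; C->plug->C->R->B->L->E->refl->D->L'->E->R'->E->plug->E
Char 5 ('F'): step: R->7, L=4; F->plug->F->R->F->L->G->refl->H->L'->A->R'->B->plug->B
Char 6 ('A'): step: R->0, L->5 (L advanced); A->plug->A->R->H->L->G->refl->H->L'->G->R'->H->plug->H
Char 7 ('C'): step: R->1, L=5; C->plug->C->R->C->L->E->refl->D->L'->A->R'->F->plug->F
Char 8 ('B'): step: R->2, L=5; B->plug->B->R->B->L->B->refl->F->L'->E->R'->F->plug->F
Char 9 ('A'): step: R->3, L=5; A->plug->A->R->A->L->D->refl->E->L'->C->R'->G->plug->G
Char 10 ('D'): step: R->4, L=5; D->plug->D->R->C->L->E->refl->D->L'->A->R'->A->plug->A
Char 11 ('B'): step: R->5, L=5; B->plug->B->R->E->L->F->refl->B->L'->B->R'->C->plug->C
Final: ciphertext=DEFEBHFFGAC, RIGHT=5, LEFT=5

Answer: DEFEBHFFGAC 5 5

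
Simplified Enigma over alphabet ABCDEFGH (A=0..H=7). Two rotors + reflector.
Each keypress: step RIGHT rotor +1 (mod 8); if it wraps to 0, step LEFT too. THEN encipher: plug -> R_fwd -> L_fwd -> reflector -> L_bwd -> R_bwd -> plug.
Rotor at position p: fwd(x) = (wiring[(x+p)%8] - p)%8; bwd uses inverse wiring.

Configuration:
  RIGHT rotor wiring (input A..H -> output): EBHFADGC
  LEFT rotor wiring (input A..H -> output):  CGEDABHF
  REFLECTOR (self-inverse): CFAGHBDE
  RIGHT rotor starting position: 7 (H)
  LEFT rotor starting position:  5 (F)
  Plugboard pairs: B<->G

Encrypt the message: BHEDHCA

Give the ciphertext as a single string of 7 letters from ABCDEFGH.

Answer: FGHBCBH

Derivation:
Char 1 ('B'): step: R->0, L->6 (L advanced); B->plug->G->R->G->L->C->refl->A->L'->D->R'->F->plug->F
Char 2 ('H'): step: R->1, L=6; H->plug->H->R->D->L->A->refl->C->L'->G->R'->B->plug->G
Char 3 ('E'): step: R->2, L=6; E->plug->E->R->E->L->G->refl->D->L'->H->R'->H->plug->H
Char 4 ('D'): step: R->3, L=6; D->plug->D->R->D->L->A->refl->C->L'->G->R'->G->plug->B
Char 5 ('H'): step: R->4, L=6; H->plug->H->R->B->L->H->refl->E->L'->C->R'->C->plug->C
Char 6 ('C'): step: R->5, L=6; C->plug->C->R->F->L->F->refl->B->L'->A->R'->G->plug->B
Char 7 ('A'): step: R->6, L=6; A->plug->A->R->A->L->B->refl->F->L'->F->R'->H->plug->H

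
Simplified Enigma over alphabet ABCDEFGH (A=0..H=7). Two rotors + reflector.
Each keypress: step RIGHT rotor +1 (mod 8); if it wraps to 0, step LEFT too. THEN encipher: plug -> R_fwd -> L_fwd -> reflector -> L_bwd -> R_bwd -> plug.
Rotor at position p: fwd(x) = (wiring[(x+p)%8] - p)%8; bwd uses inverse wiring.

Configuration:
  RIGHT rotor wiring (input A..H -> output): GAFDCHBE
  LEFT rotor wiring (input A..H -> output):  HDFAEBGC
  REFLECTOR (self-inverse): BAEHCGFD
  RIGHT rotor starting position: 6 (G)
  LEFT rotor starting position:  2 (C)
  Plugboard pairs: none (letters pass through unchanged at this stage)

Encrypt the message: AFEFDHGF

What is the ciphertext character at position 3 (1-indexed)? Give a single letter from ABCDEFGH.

Char 1 ('A'): step: R->7, L=2; A->plug->A->R->F->L->A->refl->B->L'->H->R'->B->plug->B
Char 2 ('F'): step: R->0, L->3 (L advanced); F->plug->F->R->H->L->C->refl->E->L'->F->R'->C->plug->C
Char 3 ('E'): step: R->1, L=3; E->plug->E->R->G->L->A->refl->B->L'->B->R'->D->plug->D

D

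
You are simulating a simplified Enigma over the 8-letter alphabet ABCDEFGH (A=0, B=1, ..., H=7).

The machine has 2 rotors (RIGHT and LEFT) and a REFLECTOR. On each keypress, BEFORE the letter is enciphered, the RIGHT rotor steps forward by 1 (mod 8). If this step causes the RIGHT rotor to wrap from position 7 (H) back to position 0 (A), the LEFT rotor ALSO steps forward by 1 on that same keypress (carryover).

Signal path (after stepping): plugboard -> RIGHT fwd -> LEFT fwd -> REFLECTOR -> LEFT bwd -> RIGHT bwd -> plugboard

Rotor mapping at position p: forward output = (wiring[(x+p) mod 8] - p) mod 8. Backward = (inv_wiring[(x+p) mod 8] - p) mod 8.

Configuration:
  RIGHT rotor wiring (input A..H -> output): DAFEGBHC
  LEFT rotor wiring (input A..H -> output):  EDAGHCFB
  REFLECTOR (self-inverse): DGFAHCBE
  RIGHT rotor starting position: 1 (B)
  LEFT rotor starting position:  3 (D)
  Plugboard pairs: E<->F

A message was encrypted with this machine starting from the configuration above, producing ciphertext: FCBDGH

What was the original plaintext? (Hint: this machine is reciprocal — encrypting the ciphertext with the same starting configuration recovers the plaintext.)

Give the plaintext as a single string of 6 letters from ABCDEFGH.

Answer: CEEEED

Derivation:
Char 1 ('F'): step: R->2, L=3; F->plug->E->R->F->L->B->refl->G->L'->E->R'->C->plug->C
Char 2 ('C'): step: R->3, L=3; C->plug->C->R->G->L->A->refl->D->L'->A->R'->F->plug->E
Char 3 ('B'): step: R->4, L=3; B->plug->B->R->F->L->B->refl->G->L'->E->R'->F->plug->E
Char 4 ('D'): step: R->5, L=3; D->plug->D->R->G->L->A->refl->D->L'->A->R'->F->plug->E
Char 5 ('G'): step: R->6, L=3; G->plug->G->R->A->L->D->refl->A->L'->G->R'->F->plug->E
Char 6 ('H'): step: R->7, L=3; H->plug->H->R->A->L->D->refl->A->L'->G->R'->D->plug->D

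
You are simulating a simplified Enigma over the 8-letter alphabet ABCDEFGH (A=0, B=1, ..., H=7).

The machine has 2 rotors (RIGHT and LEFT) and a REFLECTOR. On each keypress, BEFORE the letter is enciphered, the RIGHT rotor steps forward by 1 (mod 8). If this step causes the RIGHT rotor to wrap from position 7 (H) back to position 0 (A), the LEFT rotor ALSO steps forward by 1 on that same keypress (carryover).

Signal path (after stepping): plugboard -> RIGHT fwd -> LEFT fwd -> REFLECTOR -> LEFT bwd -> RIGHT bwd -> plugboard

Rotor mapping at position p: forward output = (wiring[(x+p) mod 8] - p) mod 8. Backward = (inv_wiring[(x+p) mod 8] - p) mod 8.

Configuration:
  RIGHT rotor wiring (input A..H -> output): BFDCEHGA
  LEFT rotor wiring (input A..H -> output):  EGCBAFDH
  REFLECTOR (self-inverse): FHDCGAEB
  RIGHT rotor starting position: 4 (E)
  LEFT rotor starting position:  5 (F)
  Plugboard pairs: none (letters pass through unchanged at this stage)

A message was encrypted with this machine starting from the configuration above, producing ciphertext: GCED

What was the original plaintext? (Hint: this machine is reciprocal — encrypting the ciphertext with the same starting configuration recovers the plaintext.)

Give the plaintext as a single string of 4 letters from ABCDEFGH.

Answer: EFDE

Derivation:
Char 1 ('G'): step: R->5, L=5; G->plug->G->R->F->L->F->refl->A->L'->A->R'->E->plug->E
Char 2 ('C'): step: R->6, L=5; C->plug->C->R->D->L->H->refl->B->L'->E->R'->F->plug->F
Char 3 ('E'): step: R->7, L=5; E->plug->E->R->D->L->H->refl->B->L'->E->R'->D->plug->D
Char 4 ('D'): step: R->0, L->6 (L advanced); D->plug->D->R->C->L->G->refl->E->L'->E->R'->E->plug->E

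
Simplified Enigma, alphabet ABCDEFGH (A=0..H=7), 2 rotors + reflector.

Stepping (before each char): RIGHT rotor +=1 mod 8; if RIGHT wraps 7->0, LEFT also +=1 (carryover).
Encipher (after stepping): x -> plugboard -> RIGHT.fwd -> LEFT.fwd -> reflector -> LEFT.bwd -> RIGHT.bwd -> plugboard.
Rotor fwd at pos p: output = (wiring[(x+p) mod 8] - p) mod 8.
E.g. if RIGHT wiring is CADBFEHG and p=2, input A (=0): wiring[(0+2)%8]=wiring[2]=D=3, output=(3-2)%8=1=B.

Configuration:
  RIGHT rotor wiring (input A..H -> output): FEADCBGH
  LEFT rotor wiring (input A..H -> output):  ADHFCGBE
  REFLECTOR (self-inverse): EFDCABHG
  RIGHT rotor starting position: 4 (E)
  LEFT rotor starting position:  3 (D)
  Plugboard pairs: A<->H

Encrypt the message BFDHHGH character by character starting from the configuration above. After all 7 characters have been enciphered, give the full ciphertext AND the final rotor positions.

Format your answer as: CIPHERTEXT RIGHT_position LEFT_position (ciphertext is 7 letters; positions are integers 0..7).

Char 1 ('B'): step: R->5, L=3; B->plug->B->R->B->L->H->refl->G->L'->D->R'->F->plug->F
Char 2 ('F'): step: R->6, L=3; F->plug->F->R->F->L->F->refl->B->L'->E->R'->G->plug->G
Char 3 ('D'): step: R->7, L=3; D->plug->D->R->B->L->H->refl->G->L'->D->R'->F->plug->F
Char 4 ('H'): step: R->0, L->4 (L advanced); H->plug->A->R->F->L->H->refl->G->L'->A->R'->C->plug->C
Char 5 ('H'): step: R->1, L=4; H->plug->A->R->D->L->A->refl->E->L'->E->R'->H->plug->A
Char 6 ('G'): step: R->2, L=4; G->plug->G->R->D->L->A->refl->E->L'->E->R'->E->plug->E
Char 7 ('H'): step: R->3, L=4; H->plug->A->R->A->L->G->refl->H->L'->F->R'->H->plug->A
Final: ciphertext=FGFCAEA, RIGHT=3, LEFT=4

Answer: FGFCAEA 3 4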